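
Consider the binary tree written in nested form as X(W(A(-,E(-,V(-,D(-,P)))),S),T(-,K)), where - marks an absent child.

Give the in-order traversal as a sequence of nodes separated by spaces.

In-order visits the left subtree, then the node, then the right subtree.
At X: go left to W.
  At W: go left to A.
    At A: no left child.
    Visit A.
    At A: go right to E.
      At E: no left child.
      Visit E.
      At E: go right to V.
        At V: no left child.
        Visit V.
        At V: go right to D.
          At D: no left child.
          Visit D.
          At D: go right to P.
            P is a leaf — visit P.
  Visit W.
  At W: go right to S.
    S is a leaf — visit S.
Visit X.
At X: go right to T.
  At T: no left child.
  Visit T.
  At T: go right to K.
    K is a leaf — visit K.

A E V D P W S X T K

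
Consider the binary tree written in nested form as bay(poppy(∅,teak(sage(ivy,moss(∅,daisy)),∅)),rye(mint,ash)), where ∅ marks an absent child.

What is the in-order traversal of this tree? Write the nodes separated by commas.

In-order visits the left subtree, then the node, then the right subtree.
At bay: go left to poppy.
  At poppy: no left child.
  Visit poppy.
  At poppy: go right to teak.
    At teak: go left to sage.
      At sage: go left to ivy.
        ivy is a leaf — visit ivy.
      Visit sage.
      At sage: go right to moss.
        At moss: no left child.
        Visit moss.
        At moss: go right to daisy.
          daisy is a leaf — visit daisy.
    Visit teak.
    At teak: no right child.
Visit bay.
At bay: go right to rye.
  At rye: go left to mint.
    mint is a leaf — visit mint.
  Visit rye.
  At rye: go right to ash.
    ash is a leaf — visit ash.

poppy, ivy, sage, moss, daisy, teak, bay, mint, rye, ash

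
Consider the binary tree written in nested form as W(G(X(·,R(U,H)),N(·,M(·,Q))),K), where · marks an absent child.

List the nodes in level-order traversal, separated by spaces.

Level-order visits nodes level by level from the root, left to right within each level.
Level 0: W
Level 1: G, K
Level 2: X, N
Level 3: R, M
Level 4: U, H, Q

W G K X N R M U H Q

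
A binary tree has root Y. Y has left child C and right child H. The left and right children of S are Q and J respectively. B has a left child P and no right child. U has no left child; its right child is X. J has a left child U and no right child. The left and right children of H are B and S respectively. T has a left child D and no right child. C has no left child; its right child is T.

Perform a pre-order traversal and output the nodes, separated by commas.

Y, C, T, D, H, B, P, S, Q, J, U, X

Pre-order visits the node, then its left subtree, then its right subtree.
Visit Y.
At Y: go left to C.
  Visit C.
  At C: no left child.
  At C: go right to T.
    Visit T.
    At T: go left to D.
      D is a leaf — visit D.
    At T: no right child.
At Y: go right to H.
  Visit H.
  At H: go left to B.
    Visit B.
    At B: go left to P.
      P is a leaf — visit P.
    At B: no right child.
  At H: go right to S.
    Visit S.
    At S: go left to Q.
      Q is a leaf — visit Q.
    At S: go right to J.
      Visit J.
      At J: go left to U.
        Visit U.
        At U: no left child.
        At U: go right to X.
          X is a leaf — visit X.
      At J: no right child.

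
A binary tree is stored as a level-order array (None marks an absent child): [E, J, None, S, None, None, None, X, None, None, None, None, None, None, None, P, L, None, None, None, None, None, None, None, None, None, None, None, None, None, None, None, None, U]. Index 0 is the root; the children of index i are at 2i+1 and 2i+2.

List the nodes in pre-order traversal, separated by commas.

E, J, S, X, P, L, U

Pre-order visits the node, then its left subtree, then its right subtree.
Visit E.
At E: go left to J.
  Visit J.
  At J: go left to S.
    Visit S.
    At S: go left to X.
      Visit X.
      At X: go left to P.
        P is a leaf — visit P.
      At X: go right to L.
        Visit L.
        At L: go left to U.
          U is a leaf — visit U.
        At L: no right child.
    At S: no right child.
  At J: no right child.
At E: no right child.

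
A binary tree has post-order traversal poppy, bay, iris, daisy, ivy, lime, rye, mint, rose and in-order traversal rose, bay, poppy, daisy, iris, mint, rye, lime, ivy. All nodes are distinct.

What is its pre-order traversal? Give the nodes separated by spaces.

The last element of post-order is the root; it splits in-order into left and right subtrees.
Root rose: left subtree has 0 nodes { }, right has 8 {bay, poppy, daisy, iris, mint, rye, lime, ivy}.
  Root mint: left subtree has 4 nodes {bay, poppy, daisy, iris}, right has 3 {rye, lime, ivy}.
    Root daisy: left subtree has 2 nodes {bay, poppy}, right has 1 {iris}.
      Root bay: left subtree has 0 nodes { }, right has 1 {poppy}.
    Root rye: left subtree has 0 nodes { }, right has 2 {lime, ivy}.
      Root lime: left subtree has 0 nodes { }, right has 1 {ivy}.

rose mint daisy bay poppy iris rye lime ivy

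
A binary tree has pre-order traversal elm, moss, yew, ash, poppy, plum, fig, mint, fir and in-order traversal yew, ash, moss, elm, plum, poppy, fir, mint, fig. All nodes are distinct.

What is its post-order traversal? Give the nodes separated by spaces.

ash yew moss plum fir mint fig poppy elm

The first element of pre-order is the root; it splits in-order into left and right subtrees.
Root elm: left subtree has 3 nodes {yew, ash, moss}, right has 5 {plum, poppy, fir, mint, fig}.
  Root moss: left subtree has 2 nodes {yew, ash}, right has 0 { }.
    Root yew: left subtree has 0 nodes { }, right has 1 {ash}.
  Root poppy: left subtree has 1 node {plum}, right has 3 {fir, mint, fig}.
    Root fig: left subtree has 2 nodes {fir, mint}, right has 0 { }.
      Root mint: left subtree has 1 node {fir}, right has 0 { }.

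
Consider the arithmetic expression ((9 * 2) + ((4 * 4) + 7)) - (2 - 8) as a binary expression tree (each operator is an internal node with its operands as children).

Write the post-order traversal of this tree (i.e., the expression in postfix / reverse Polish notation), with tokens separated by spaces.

9 2 * 4 4 * 7 + + 2 8 - -

Post-order on an expression tree gives postfix notation: for each operator, emit left operand, right operand, then the operator.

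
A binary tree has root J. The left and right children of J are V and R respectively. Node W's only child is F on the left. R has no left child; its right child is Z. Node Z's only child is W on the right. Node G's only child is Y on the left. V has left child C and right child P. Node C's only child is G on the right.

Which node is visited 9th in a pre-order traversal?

W

Pre-order visits the node, then its left subtree, then its right subtree.
Visit J.
At J: go left to V.
  Visit V.
  At V: go left to C.
    Visit C.
    At C: no left child.
    At C: go right to G.
      Visit G.
      At G: go left to Y.
        Y is a leaf — visit Y.
      At G: no right child.
  At V: go right to P.
    P is a leaf — visit P.
At J: go right to R.
  Visit R.
  At R: no left child.
  At R: go right to Z.
    Visit Z.
    At Z: no left child.
    At Z: go right to W.
      Visit W.
      At W: go left to F.
        F is a leaf — visit F.
      At W: no right child.
Full pre-order sequence: J, V, C, G, Y, P, R, Z, W, F.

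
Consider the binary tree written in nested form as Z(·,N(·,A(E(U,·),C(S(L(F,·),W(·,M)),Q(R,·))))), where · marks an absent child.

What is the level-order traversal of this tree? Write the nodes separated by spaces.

Level-order visits nodes level by level from the root, left to right within each level.
Level 0: Z
Level 1: N
Level 2: A
Level 3: E, C
Level 4: U, S, Q
Level 5: L, W, R
Level 6: F, M

Z N A E C U S Q L W R F M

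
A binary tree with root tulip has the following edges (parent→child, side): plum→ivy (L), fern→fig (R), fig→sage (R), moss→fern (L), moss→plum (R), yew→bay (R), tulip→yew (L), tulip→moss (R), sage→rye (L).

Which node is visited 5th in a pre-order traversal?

fern

Pre-order visits the node, then its left subtree, then its right subtree.
Visit tulip.
At tulip: go left to yew.
  Visit yew.
  At yew: no left child.
  At yew: go right to bay.
    bay is a leaf — visit bay.
At tulip: go right to moss.
  Visit moss.
  At moss: go left to fern.
    Visit fern.
    At fern: no left child.
    At fern: go right to fig.
      Visit fig.
      At fig: no left child.
      At fig: go right to sage.
        Visit sage.
        At sage: go left to rye.
          rye is a leaf — visit rye.
        At sage: no right child.
  At moss: go right to plum.
    Visit plum.
    At plum: go left to ivy.
      ivy is a leaf — visit ivy.
    At plum: no right child.
Full pre-order sequence: tulip, yew, bay, moss, fern, fig, sage, rye, plum, ivy.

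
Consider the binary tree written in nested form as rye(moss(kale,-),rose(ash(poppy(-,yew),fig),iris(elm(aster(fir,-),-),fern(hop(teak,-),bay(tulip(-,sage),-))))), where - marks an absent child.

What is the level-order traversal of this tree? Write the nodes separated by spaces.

rye moss rose kale ash iris poppy fig elm fern yew aster hop bay fir teak tulip sage

Level-order visits nodes level by level from the root, left to right within each level.
Level 0: rye
Level 1: moss, rose
Level 2: kale, ash, iris
Level 3: poppy, fig, elm, fern
Level 4: yew, aster, hop, bay
Level 5: fir, teak, tulip
Level 6: sage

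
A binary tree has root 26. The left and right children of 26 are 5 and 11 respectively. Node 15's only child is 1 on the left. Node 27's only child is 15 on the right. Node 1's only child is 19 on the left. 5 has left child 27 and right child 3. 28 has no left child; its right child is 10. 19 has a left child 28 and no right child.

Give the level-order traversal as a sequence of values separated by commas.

26, 5, 11, 27, 3, 15, 1, 19, 28, 10

Level-order visits nodes level by level from the root, left to right within each level.
Level 0: 26
Level 1: 5, 11
Level 2: 27, 3
Level 3: 15
Level 4: 1
Level 5: 19
Level 6: 28
Level 7: 10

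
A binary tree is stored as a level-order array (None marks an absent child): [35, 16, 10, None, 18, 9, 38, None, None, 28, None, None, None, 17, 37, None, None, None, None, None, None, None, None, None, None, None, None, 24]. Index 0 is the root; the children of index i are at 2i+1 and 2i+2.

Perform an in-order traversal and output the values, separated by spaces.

16 28 18 35 9 10 24 17 38 37

In-order visits the left subtree, then the node, then the right subtree.
At 35: go left to 16.
  At 16: no left child.
  Visit 16.
  At 16: go right to 18.
    At 18: go left to 28.
      28 is a leaf — visit 28.
    Visit 18.
    At 18: no right child.
Visit 35.
At 35: go right to 10.
  At 10: go left to 9.
    9 is a leaf — visit 9.
  Visit 10.
  At 10: go right to 38.
    At 38: go left to 17.
      At 17: go left to 24.
        24 is a leaf — visit 24.
      Visit 17.
      At 17: no right child.
    Visit 38.
    At 38: go right to 37.
      37 is a leaf — visit 37.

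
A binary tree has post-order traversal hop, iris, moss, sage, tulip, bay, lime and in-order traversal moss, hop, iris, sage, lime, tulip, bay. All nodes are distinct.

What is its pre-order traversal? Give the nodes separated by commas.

The last element of post-order is the root; it splits in-order into left and right subtrees.
Root lime: left subtree has 4 nodes {moss, hop, iris, sage}, right has 2 {tulip, bay}.
  Root sage: left subtree has 3 nodes {moss, hop, iris}, right has 0 { }.
    Root moss: left subtree has 0 nodes { }, right has 2 {hop, iris}.
      Root iris: left subtree has 1 node {hop}, right has 0 { }.
  Root bay: left subtree has 1 node {tulip}, right has 0 { }.

lime, sage, moss, iris, hop, bay, tulip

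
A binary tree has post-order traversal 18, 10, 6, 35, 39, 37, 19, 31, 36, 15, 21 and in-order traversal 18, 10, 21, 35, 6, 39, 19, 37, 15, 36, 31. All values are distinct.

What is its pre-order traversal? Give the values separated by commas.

The last element of post-order is the root; it splits in-order into left and right subtrees.
Root 21: left subtree has 2 nodes {18, 10}, right has 8 {35, 6, 39, 19, 37, 15, 36, 31}.
  Root 10: left subtree has 1 node {18}, right has 0 { }.
  Root 15: left subtree has 5 nodes {35, 6, 39, 19, 37}, right has 2 {36, 31}.
    Root 19: left subtree has 3 nodes {35, 6, 39}, right has 1 {37}.
      Root 39: left subtree has 2 nodes {35, 6}, right has 0 { }.
        Root 35: left subtree has 0 nodes { }, right has 1 {6}.
    Root 36: left subtree has 0 nodes { }, right has 1 {31}.

21, 10, 18, 15, 19, 39, 35, 6, 37, 36, 31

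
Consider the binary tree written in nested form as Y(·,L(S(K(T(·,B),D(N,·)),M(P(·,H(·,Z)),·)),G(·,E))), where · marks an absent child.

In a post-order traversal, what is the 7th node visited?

Post-order visits the left subtree, then the right subtree, then the node.
At Y: no left child.
At Y: go right to L.
  At L: go left to S.
    At S: go left to K.
      At K: go left to T.
        At T: no left child.
        At T: go right to B.
          B is a leaf — visit B.
        Visit T.
      At K: go right to D.
        At D: go left to N.
          N is a leaf — visit N.
        At D: no right child.
        Visit D.
      Visit K.
    At S: go right to M.
      At M: go left to P.
        At P: no left child.
        At P: go right to H.
          At H: no left child.
          At H: go right to Z.
            Z is a leaf — visit Z.
          Visit H.
        Visit P.
      At M: no right child.
      Visit M.
    Visit S.
  At L: go right to G.
    At G: no left child.
    At G: go right to E.
      E is a leaf — visit E.
    Visit G.
  Visit L.
Visit Y.
Full post-order sequence: B, T, N, D, K, Z, H, P, M, S, E, G, L, Y.

H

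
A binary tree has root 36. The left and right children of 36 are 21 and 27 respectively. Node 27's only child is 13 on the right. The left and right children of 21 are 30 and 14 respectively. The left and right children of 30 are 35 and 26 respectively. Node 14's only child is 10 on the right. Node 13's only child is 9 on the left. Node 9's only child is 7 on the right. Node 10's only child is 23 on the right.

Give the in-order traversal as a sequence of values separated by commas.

In-order visits the left subtree, then the node, then the right subtree.
At 36: go left to 21.
  At 21: go left to 30.
    At 30: go left to 35.
      35 is a leaf — visit 35.
    Visit 30.
    At 30: go right to 26.
      26 is a leaf — visit 26.
  Visit 21.
  At 21: go right to 14.
    At 14: no left child.
    Visit 14.
    At 14: go right to 10.
      At 10: no left child.
      Visit 10.
      At 10: go right to 23.
        23 is a leaf — visit 23.
Visit 36.
At 36: go right to 27.
  At 27: no left child.
  Visit 27.
  At 27: go right to 13.
    At 13: go left to 9.
      At 9: no left child.
      Visit 9.
      At 9: go right to 7.
        7 is a leaf — visit 7.
    Visit 13.
    At 13: no right child.

35, 30, 26, 21, 14, 10, 23, 36, 27, 9, 7, 13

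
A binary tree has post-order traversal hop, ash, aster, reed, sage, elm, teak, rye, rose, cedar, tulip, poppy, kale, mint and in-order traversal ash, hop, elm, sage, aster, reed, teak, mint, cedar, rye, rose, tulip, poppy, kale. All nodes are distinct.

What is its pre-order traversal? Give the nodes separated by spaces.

The last element of post-order is the root; it splits in-order into left and right subtrees.
Root mint: left subtree has 7 nodes {ash, hop, elm, sage, aster, reed, teak}, right has 6 {cedar, rye, rose, tulip, poppy, kale}.
  Root teak: left subtree has 6 nodes {ash, hop, elm, sage, aster, reed}, right has 0 { }.
    Root elm: left subtree has 2 nodes {ash, hop}, right has 3 {sage, aster, reed}.
      Root ash: left subtree has 0 nodes { }, right has 1 {hop}.
      Root sage: left subtree has 0 nodes { }, right has 2 {aster, reed}.
        Root reed: left subtree has 1 node {aster}, right has 0 { }.
  Root kale: left subtree has 5 nodes {cedar, rye, rose, tulip, poppy}, right has 0 { }.
    Root poppy: left subtree has 4 nodes {cedar, rye, rose, tulip}, right has 0 { }.
      Root tulip: left subtree has 3 nodes {cedar, rye, rose}, right has 0 { }.
        Root cedar: left subtree has 0 nodes { }, right has 2 {rye, rose}.
          Root rose: left subtree has 1 node {rye}, right has 0 { }.

mint teak elm ash hop sage reed aster kale poppy tulip cedar rose rye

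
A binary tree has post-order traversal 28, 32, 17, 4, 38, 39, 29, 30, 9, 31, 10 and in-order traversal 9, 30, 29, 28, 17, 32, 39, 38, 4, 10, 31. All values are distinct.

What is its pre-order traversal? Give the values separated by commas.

10, 9, 30, 29, 39, 17, 28, 32, 38, 4, 31

The last element of post-order is the root; it splits in-order into left and right subtrees.
Root 10: left subtree has 9 nodes {9, 30, 29, 28, 17, 32, 39, 38, 4}, right has 1 {31}.
  Root 9: left subtree has 0 nodes { }, right has 8 {30, 29, 28, 17, 32, 39, 38, 4}.
    Root 30: left subtree has 0 nodes { }, right has 7 {29, 28, 17, 32, 39, 38, 4}.
      Root 29: left subtree has 0 nodes { }, right has 6 {28, 17, 32, 39, 38, 4}.
        Root 39: left subtree has 3 nodes {28, 17, 32}, right has 2 {38, 4}.
          Root 17: left subtree has 1 node {28}, right has 1 {32}.
          Root 38: left subtree has 0 nodes { }, right has 1 {4}.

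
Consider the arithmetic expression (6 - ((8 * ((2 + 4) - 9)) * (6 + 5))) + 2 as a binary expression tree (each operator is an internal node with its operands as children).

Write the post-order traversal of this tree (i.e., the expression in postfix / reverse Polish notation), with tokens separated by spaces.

Post-order on an expression tree gives postfix notation: for each operator, emit left operand, right operand, then the operator.

6 8 2 4 + 9 - * 6 5 + * - 2 +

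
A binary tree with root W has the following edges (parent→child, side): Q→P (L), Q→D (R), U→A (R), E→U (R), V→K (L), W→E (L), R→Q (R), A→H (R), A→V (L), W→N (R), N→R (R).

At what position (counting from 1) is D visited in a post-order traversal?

8

Post-order visits the left subtree, then the right subtree, then the node.
At W: go left to E.
  At E: no left child.
  At E: go right to U.
    At U: no left child.
    At U: go right to A.
      At A: go left to V.
        At V: go left to K.
          K is a leaf — visit K.
        At V: no right child.
        Visit V.
      At A: go right to H.
        H is a leaf — visit H.
      Visit A.
    Visit U.
  Visit E.
At W: go right to N.
  At N: no left child.
  At N: go right to R.
    At R: no left child.
    At R: go right to Q.
      At Q: go left to P.
        P is a leaf — visit P.
      At Q: go right to D.
        D is a leaf — visit D.
      Visit Q.
    Visit R.
  Visit N.
Visit W.
Full post-order sequence: K, V, H, A, U, E, P, D, Q, R, N, W.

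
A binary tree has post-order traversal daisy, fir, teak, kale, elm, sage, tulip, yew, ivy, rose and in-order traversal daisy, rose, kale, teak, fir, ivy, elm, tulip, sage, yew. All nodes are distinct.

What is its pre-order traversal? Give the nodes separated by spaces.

rose daisy ivy kale teak fir yew tulip elm sage

The last element of post-order is the root; it splits in-order into left and right subtrees.
Root rose: left subtree has 1 node {daisy}, right has 8 {kale, teak, fir, ivy, elm, tulip, sage, yew}.
  Root ivy: left subtree has 3 nodes {kale, teak, fir}, right has 4 {elm, tulip, sage, yew}.
    Root kale: left subtree has 0 nodes { }, right has 2 {teak, fir}.
      Root teak: left subtree has 0 nodes { }, right has 1 {fir}.
    Root yew: left subtree has 3 nodes {elm, tulip, sage}, right has 0 { }.
      Root tulip: left subtree has 1 node {elm}, right has 1 {sage}.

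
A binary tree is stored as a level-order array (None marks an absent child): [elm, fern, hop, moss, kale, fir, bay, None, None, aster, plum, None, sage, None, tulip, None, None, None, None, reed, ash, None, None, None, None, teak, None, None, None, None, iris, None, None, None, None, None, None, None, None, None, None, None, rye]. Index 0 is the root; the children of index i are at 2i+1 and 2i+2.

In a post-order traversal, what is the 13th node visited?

tulip

Post-order visits the left subtree, then the right subtree, then the node.
At elm: go left to fern.
  At fern: go left to moss.
    moss is a leaf — visit moss.
  At fern: go right to kale.
    At kale: go left to aster.
      At aster: go left to reed.
        reed is a leaf — visit reed.
      At aster: go right to ash.
        At ash: no left child.
        At ash: go right to rye.
          rye is a leaf — visit rye.
        Visit ash.
      Visit aster.
    At kale: go right to plum.
      plum is a leaf — visit plum.
    Visit kale.
  Visit fern.
At elm: go right to hop.
  At hop: go left to fir.
    At fir: no left child.
    At fir: go right to sage.
      At sage: go left to teak.
        teak is a leaf — visit teak.
      At sage: no right child.
      Visit sage.
    Visit fir.
  At hop: go right to bay.
    At bay: no left child.
    At bay: go right to tulip.
      At tulip: no left child.
      At tulip: go right to iris.
        iris is a leaf — visit iris.
      Visit tulip.
    Visit bay.
  Visit hop.
Visit elm.
Full post-order sequence: moss, reed, rye, ash, aster, plum, kale, fern, teak, sage, fir, iris, tulip, bay, hop, elm.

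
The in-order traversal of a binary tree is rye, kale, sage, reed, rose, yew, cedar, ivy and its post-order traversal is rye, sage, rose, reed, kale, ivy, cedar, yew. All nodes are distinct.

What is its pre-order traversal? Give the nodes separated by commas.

The last element of post-order is the root; it splits in-order into left and right subtrees.
Root yew: left subtree has 5 nodes {rye, kale, sage, reed, rose}, right has 2 {cedar, ivy}.
  Root kale: left subtree has 1 node {rye}, right has 3 {sage, reed, rose}.
    Root reed: left subtree has 1 node {sage}, right has 1 {rose}.
  Root cedar: left subtree has 0 nodes { }, right has 1 {ivy}.

yew, kale, rye, reed, sage, rose, cedar, ivy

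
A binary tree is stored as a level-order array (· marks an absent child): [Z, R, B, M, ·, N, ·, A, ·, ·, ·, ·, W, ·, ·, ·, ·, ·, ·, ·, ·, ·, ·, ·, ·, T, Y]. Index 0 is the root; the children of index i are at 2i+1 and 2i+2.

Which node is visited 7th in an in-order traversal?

W

In-order visits the left subtree, then the node, then the right subtree.
At Z: go left to R.
  At R: go left to M.
    At M: go left to A.
      A is a leaf — visit A.
    Visit M.
    At M: no right child.
  Visit R.
  At R: no right child.
Visit Z.
At Z: go right to B.
  At B: go left to N.
    At N: no left child.
    Visit N.
    At N: go right to W.
      At W: go left to T.
        T is a leaf — visit T.
      Visit W.
      At W: go right to Y.
        Y is a leaf — visit Y.
  Visit B.
  At B: no right child.
Full in-order sequence: A, M, R, Z, N, T, W, Y, B.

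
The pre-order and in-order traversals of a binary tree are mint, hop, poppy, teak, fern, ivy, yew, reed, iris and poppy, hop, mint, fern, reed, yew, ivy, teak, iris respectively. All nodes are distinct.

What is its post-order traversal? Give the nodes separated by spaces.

The first element of pre-order is the root; it splits in-order into left and right subtrees.
Root mint: left subtree has 2 nodes {poppy, hop}, right has 6 {fern, reed, yew, ivy, teak, iris}.
  Root hop: left subtree has 1 node {poppy}, right has 0 { }.
  Root teak: left subtree has 4 nodes {fern, reed, yew, ivy}, right has 1 {iris}.
    Root fern: left subtree has 0 nodes { }, right has 3 {reed, yew, ivy}.
      Root ivy: left subtree has 2 nodes {reed, yew}, right has 0 { }.
        Root yew: left subtree has 1 node {reed}, right has 0 { }.

poppy hop reed yew ivy fern iris teak mint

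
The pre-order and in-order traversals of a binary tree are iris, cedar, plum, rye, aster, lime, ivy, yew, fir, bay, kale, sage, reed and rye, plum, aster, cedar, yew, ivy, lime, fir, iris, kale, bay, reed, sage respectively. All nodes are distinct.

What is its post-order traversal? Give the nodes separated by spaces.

The first element of pre-order is the root; it splits in-order into left and right subtrees.
Root iris: left subtree has 8 nodes {rye, plum, aster, cedar, yew, ivy, lime, fir}, right has 4 {kale, bay, reed, sage}.
  Root cedar: left subtree has 3 nodes {rye, plum, aster}, right has 4 {yew, ivy, lime, fir}.
    Root plum: left subtree has 1 node {rye}, right has 1 {aster}.
    Root lime: left subtree has 2 nodes {yew, ivy}, right has 1 {fir}.
      Root ivy: left subtree has 1 node {yew}, right has 0 { }.
  Root bay: left subtree has 1 node {kale}, right has 2 {reed, sage}.
    Root sage: left subtree has 1 node {reed}, right has 0 { }.

rye aster plum yew ivy fir lime cedar kale reed sage bay iris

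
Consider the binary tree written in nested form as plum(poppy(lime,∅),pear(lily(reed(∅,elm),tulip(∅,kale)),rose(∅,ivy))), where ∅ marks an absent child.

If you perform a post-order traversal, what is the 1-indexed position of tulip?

6

Post-order visits the left subtree, then the right subtree, then the node.
At plum: go left to poppy.
  At poppy: go left to lime.
    lime is a leaf — visit lime.
  At poppy: no right child.
  Visit poppy.
At plum: go right to pear.
  At pear: go left to lily.
    At lily: go left to reed.
      At reed: no left child.
      At reed: go right to elm.
        elm is a leaf — visit elm.
      Visit reed.
    At lily: go right to tulip.
      At tulip: no left child.
      At tulip: go right to kale.
        kale is a leaf — visit kale.
      Visit tulip.
    Visit lily.
  At pear: go right to rose.
    At rose: no left child.
    At rose: go right to ivy.
      ivy is a leaf — visit ivy.
    Visit rose.
  Visit pear.
Visit plum.
Full post-order sequence: lime, poppy, elm, reed, kale, tulip, lily, ivy, rose, pear, plum.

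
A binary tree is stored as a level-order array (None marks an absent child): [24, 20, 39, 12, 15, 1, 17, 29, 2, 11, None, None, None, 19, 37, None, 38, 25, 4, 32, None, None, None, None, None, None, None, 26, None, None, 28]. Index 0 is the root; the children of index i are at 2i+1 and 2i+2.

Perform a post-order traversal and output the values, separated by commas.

Post-order visits the left subtree, then the right subtree, then the node.
At 24: go left to 20.
  At 20: go left to 12.
    At 12: go left to 29.
      At 29: no left child.
      At 29: go right to 38.
        38 is a leaf — visit 38.
      Visit 29.
    At 12: go right to 2.
      At 2: go left to 25.
        25 is a leaf — visit 25.
      At 2: go right to 4.
        4 is a leaf — visit 4.
      Visit 2.
    Visit 12.
  At 20: go right to 15.
    At 15: go left to 11.
      At 11: go left to 32.
        32 is a leaf — visit 32.
      At 11: no right child.
      Visit 11.
    At 15: no right child.
    Visit 15.
  Visit 20.
At 24: go right to 39.
  At 39: go left to 1.
    1 is a leaf — visit 1.
  At 39: go right to 17.
    At 17: go left to 19.
      At 19: go left to 26.
        26 is a leaf — visit 26.
      At 19: no right child.
      Visit 19.
    At 17: go right to 37.
      At 37: no left child.
      At 37: go right to 28.
        28 is a leaf — visit 28.
      Visit 37.
    Visit 17.
  Visit 39.
Visit 24.

38, 29, 25, 4, 2, 12, 32, 11, 15, 20, 1, 26, 19, 28, 37, 17, 39, 24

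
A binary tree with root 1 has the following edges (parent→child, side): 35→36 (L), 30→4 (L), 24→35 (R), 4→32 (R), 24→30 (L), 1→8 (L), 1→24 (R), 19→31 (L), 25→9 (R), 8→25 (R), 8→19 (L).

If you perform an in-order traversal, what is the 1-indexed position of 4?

In-order visits the left subtree, then the node, then the right subtree.
At 1: go left to 8.
  At 8: go left to 19.
    At 19: go left to 31.
      31 is a leaf — visit 31.
    Visit 19.
    At 19: no right child.
  Visit 8.
  At 8: go right to 25.
    At 25: no left child.
    Visit 25.
    At 25: go right to 9.
      9 is a leaf — visit 9.
Visit 1.
At 1: go right to 24.
  At 24: go left to 30.
    At 30: go left to 4.
      At 4: no left child.
      Visit 4.
      At 4: go right to 32.
        32 is a leaf — visit 32.
    Visit 30.
    At 30: no right child.
  Visit 24.
  At 24: go right to 35.
    At 35: go left to 36.
      36 is a leaf — visit 36.
    Visit 35.
    At 35: no right child.
Full in-order sequence: 31, 19, 8, 25, 9, 1, 4, 32, 30, 24, 36, 35.

7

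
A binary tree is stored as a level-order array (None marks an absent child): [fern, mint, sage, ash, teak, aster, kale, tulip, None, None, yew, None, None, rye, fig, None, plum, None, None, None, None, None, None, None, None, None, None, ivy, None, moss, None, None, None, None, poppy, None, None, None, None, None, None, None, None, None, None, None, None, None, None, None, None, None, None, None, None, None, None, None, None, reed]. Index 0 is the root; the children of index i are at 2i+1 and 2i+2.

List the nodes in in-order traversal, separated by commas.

tulip, plum, poppy, ash, mint, teak, yew, fern, aster, sage, ivy, rye, kale, reed, moss, fig

In-order visits the left subtree, then the node, then the right subtree.
At fern: go left to mint.
  At mint: go left to ash.
    At ash: go left to tulip.
      At tulip: no left child.
      Visit tulip.
      At tulip: go right to plum.
        At plum: no left child.
        Visit plum.
        At plum: go right to poppy.
          poppy is a leaf — visit poppy.
    Visit ash.
    At ash: no right child.
  Visit mint.
  At mint: go right to teak.
    At teak: no left child.
    Visit teak.
    At teak: go right to yew.
      yew is a leaf — visit yew.
Visit fern.
At fern: go right to sage.
  At sage: go left to aster.
    aster is a leaf — visit aster.
  Visit sage.
  At sage: go right to kale.
    At kale: go left to rye.
      At rye: go left to ivy.
        ivy is a leaf — visit ivy.
      Visit rye.
      At rye: no right child.
    Visit kale.
    At kale: go right to fig.
      At fig: go left to moss.
        At moss: go left to reed.
          reed is a leaf — visit reed.
        Visit moss.
        At moss: no right child.
      Visit fig.
      At fig: no right child.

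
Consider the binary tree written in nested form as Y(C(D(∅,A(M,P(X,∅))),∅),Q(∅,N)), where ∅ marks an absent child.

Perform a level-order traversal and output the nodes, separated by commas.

Y, C, Q, D, N, A, M, P, X

Level-order visits nodes level by level from the root, left to right within each level.
Level 0: Y
Level 1: C, Q
Level 2: D, N
Level 3: A
Level 4: M, P
Level 5: X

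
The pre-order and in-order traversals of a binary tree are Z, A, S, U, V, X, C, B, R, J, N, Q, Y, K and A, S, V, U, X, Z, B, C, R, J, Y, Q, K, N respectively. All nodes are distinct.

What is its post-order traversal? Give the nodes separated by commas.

The first element of pre-order is the root; it splits in-order into left and right subtrees.
Root Z: left subtree has 5 nodes {A, S, V, U, X}, right has 8 {B, C, R, J, Y, Q, K, N}.
  Root A: left subtree has 0 nodes { }, right has 4 {S, V, U, X}.
    Root S: left subtree has 0 nodes { }, right has 3 {V, U, X}.
      Root U: left subtree has 1 node {V}, right has 1 {X}.
  Root C: left subtree has 1 node {B}, right has 6 {R, J, Y, Q, K, N}.
    Root R: left subtree has 0 nodes { }, right has 5 {J, Y, Q, K, N}.
      Root J: left subtree has 0 nodes { }, right has 4 {Y, Q, K, N}.
        Root N: left subtree has 3 nodes {Y, Q, K}, right has 0 { }.
          Root Q: left subtree has 1 node {Y}, right has 1 {K}.

V, X, U, S, A, B, Y, K, Q, N, J, R, C, Z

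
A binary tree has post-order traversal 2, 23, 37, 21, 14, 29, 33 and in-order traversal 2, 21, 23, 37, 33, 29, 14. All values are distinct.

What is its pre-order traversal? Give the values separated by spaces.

33 21 2 37 23 29 14

The last element of post-order is the root; it splits in-order into left and right subtrees.
Root 33: left subtree has 4 nodes {2, 21, 23, 37}, right has 2 {29, 14}.
  Root 21: left subtree has 1 node {2}, right has 2 {23, 37}.
    Root 37: left subtree has 1 node {23}, right has 0 { }.
  Root 29: left subtree has 0 nodes { }, right has 1 {14}.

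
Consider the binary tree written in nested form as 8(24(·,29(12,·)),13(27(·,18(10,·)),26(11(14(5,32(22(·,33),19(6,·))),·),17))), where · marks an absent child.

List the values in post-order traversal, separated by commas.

12, 29, 24, 10, 18, 27, 5, 33, 22, 6, 19, 32, 14, 11, 17, 26, 13, 8

Post-order visits the left subtree, then the right subtree, then the node.
At 8: go left to 24.
  At 24: no left child.
  At 24: go right to 29.
    At 29: go left to 12.
      12 is a leaf — visit 12.
    At 29: no right child.
    Visit 29.
  Visit 24.
At 8: go right to 13.
  At 13: go left to 27.
    At 27: no left child.
    At 27: go right to 18.
      At 18: go left to 10.
        10 is a leaf — visit 10.
      At 18: no right child.
      Visit 18.
    Visit 27.
  At 13: go right to 26.
    At 26: go left to 11.
      At 11: go left to 14.
        At 14: go left to 5.
          5 is a leaf — visit 5.
        At 14: go right to 32.
          At 32: go left to 22.
            At 22: no left child.
            At 22: go right to 33.
              33 is a leaf — visit 33.
            Visit 22.
          At 32: go right to 19.
            At 19: go left to 6.
              6 is a leaf — visit 6.
            At 19: no right child.
            Visit 19.
          Visit 32.
        Visit 14.
      At 11: no right child.
      Visit 11.
    At 26: go right to 17.
      17 is a leaf — visit 17.
    Visit 26.
  Visit 13.
Visit 8.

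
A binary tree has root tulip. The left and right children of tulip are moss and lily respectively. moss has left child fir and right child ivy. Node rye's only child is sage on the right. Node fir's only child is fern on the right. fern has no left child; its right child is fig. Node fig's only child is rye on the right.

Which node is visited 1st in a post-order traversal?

Post-order visits the left subtree, then the right subtree, then the node.
At tulip: go left to moss.
  At moss: go left to fir.
    At fir: no left child.
    At fir: go right to fern.
      At fern: no left child.
      At fern: go right to fig.
        At fig: no left child.
        At fig: go right to rye.
          At rye: no left child.
          At rye: go right to sage.
            sage is a leaf — visit sage.
          Visit rye.
        Visit fig.
      Visit fern.
    Visit fir.
  At moss: go right to ivy.
    ivy is a leaf — visit ivy.
  Visit moss.
At tulip: go right to lily.
  lily is a leaf — visit lily.
Visit tulip.
Full post-order sequence: sage, rye, fig, fern, fir, ivy, moss, lily, tulip.

sage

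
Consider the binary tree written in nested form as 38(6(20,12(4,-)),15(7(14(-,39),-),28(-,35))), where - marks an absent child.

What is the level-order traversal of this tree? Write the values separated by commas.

Level-order visits nodes level by level from the root, left to right within each level.
Level 0: 38
Level 1: 6, 15
Level 2: 20, 12, 7, 28
Level 3: 4, 14, 35
Level 4: 39

38, 6, 15, 20, 12, 7, 28, 4, 14, 35, 39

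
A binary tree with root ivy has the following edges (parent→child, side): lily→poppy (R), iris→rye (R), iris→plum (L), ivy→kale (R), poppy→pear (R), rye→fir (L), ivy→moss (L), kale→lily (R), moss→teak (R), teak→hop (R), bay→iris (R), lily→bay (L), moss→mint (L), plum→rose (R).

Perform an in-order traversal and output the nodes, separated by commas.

mint, moss, teak, hop, ivy, kale, bay, plum, rose, iris, fir, rye, lily, poppy, pear

In-order visits the left subtree, then the node, then the right subtree.
At ivy: go left to moss.
  At moss: go left to mint.
    mint is a leaf — visit mint.
  Visit moss.
  At moss: go right to teak.
    At teak: no left child.
    Visit teak.
    At teak: go right to hop.
      hop is a leaf — visit hop.
Visit ivy.
At ivy: go right to kale.
  At kale: no left child.
  Visit kale.
  At kale: go right to lily.
    At lily: go left to bay.
      At bay: no left child.
      Visit bay.
      At bay: go right to iris.
        At iris: go left to plum.
          At plum: no left child.
          Visit plum.
          At plum: go right to rose.
            rose is a leaf — visit rose.
        Visit iris.
        At iris: go right to rye.
          At rye: go left to fir.
            fir is a leaf — visit fir.
          Visit rye.
          At rye: no right child.
    Visit lily.
    At lily: go right to poppy.
      At poppy: no left child.
      Visit poppy.
      At poppy: go right to pear.
        pear is a leaf — visit pear.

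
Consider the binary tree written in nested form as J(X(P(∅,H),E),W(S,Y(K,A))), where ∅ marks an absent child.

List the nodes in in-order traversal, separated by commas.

P, H, X, E, J, S, W, K, Y, A

In-order visits the left subtree, then the node, then the right subtree.
At J: go left to X.
  At X: go left to P.
    At P: no left child.
    Visit P.
    At P: go right to H.
      H is a leaf — visit H.
  Visit X.
  At X: go right to E.
    E is a leaf — visit E.
Visit J.
At J: go right to W.
  At W: go left to S.
    S is a leaf — visit S.
  Visit W.
  At W: go right to Y.
    At Y: go left to K.
      K is a leaf — visit K.
    Visit Y.
    At Y: go right to A.
      A is a leaf — visit A.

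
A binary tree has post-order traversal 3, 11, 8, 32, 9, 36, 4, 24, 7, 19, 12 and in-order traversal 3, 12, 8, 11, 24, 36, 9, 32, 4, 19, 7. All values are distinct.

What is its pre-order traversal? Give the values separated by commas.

12, 3, 19, 24, 8, 11, 4, 36, 9, 32, 7

The last element of post-order is the root; it splits in-order into left and right subtrees.
Root 12: left subtree has 1 node {3}, right has 9 {8, 11, 24, 36, 9, 32, 4, 19, 7}.
  Root 19: left subtree has 7 nodes {8, 11, 24, 36, 9, 32, 4}, right has 1 {7}.
    Root 24: left subtree has 2 nodes {8, 11}, right has 4 {36, 9, 32, 4}.
      Root 8: left subtree has 0 nodes { }, right has 1 {11}.
      Root 4: left subtree has 3 nodes {36, 9, 32}, right has 0 { }.
        Root 36: left subtree has 0 nodes { }, right has 2 {9, 32}.
          Root 9: left subtree has 0 nodes { }, right has 1 {32}.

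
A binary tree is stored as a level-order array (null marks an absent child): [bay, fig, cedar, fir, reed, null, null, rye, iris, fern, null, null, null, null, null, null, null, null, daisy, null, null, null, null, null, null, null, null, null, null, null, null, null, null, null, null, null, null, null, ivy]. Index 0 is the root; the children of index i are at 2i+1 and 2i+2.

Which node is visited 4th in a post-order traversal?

Post-order visits the left subtree, then the right subtree, then the node.
At bay: go left to fig.
  At fig: go left to fir.
    At fir: go left to rye.
      rye is a leaf — visit rye.
    At fir: go right to iris.
      At iris: no left child.
      At iris: go right to daisy.
        At daisy: no left child.
        At daisy: go right to ivy.
          ivy is a leaf — visit ivy.
        Visit daisy.
      Visit iris.
    Visit fir.
  At fig: go right to reed.
    At reed: go left to fern.
      fern is a leaf — visit fern.
    At reed: no right child.
    Visit reed.
  Visit fig.
At bay: go right to cedar.
  cedar is a leaf — visit cedar.
Visit bay.
Full post-order sequence: rye, ivy, daisy, iris, fir, fern, reed, fig, cedar, bay.

iris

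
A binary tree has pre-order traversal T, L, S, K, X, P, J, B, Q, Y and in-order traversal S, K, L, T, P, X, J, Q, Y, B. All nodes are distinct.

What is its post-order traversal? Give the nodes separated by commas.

The first element of pre-order is the root; it splits in-order into left and right subtrees.
Root T: left subtree has 3 nodes {S, K, L}, right has 6 {P, X, J, Q, Y, B}.
  Root L: left subtree has 2 nodes {S, K}, right has 0 { }.
    Root S: left subtree has 0 nodes { }, right has 1 {K}.
  Root X: left subtree has 1 node {P}, right has 4 {J, Q, Y, B}.
    Root J: left subtree has 0 nodes { }, right has 3 {Q, Y, B}.
      Root B: left subtree has 2 nodes {Q, Y}, right has 0 { }.
        Root Q: left subtree has 0 nodes { }, right has 1 {Y}.

K, S, L, P, Y, Q, B, J, X, T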